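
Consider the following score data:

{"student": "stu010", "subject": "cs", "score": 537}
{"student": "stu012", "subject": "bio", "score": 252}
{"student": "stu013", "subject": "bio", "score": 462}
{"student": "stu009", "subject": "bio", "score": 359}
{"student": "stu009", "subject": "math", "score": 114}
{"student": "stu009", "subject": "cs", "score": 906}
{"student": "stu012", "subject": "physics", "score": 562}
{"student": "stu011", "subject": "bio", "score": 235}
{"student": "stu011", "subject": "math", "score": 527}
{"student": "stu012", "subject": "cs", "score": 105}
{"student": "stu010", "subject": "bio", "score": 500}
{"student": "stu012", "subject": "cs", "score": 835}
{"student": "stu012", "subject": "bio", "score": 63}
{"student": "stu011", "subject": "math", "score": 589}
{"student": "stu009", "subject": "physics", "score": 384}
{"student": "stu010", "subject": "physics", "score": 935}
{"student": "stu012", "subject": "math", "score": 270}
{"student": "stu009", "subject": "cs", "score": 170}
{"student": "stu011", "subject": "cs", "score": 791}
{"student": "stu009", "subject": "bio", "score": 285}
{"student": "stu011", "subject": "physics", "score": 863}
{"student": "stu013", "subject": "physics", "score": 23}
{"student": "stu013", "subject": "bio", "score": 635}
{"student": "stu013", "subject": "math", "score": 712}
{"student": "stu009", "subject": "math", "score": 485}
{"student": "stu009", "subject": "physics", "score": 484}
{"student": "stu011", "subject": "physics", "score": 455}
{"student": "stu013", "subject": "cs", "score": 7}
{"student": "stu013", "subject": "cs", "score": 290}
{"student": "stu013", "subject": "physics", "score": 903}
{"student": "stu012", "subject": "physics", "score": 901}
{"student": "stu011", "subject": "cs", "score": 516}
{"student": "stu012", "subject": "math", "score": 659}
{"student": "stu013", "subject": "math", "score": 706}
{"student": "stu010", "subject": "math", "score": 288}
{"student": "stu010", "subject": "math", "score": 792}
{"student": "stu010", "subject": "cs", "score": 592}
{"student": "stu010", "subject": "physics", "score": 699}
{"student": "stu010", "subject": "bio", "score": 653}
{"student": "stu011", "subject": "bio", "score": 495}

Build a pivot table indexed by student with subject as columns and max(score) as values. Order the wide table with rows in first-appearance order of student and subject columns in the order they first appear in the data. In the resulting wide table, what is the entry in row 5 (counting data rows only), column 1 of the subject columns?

791

With rows in first-appearance order of student, row 5 is student=stu011. subject columns in first-appearance order: cs, bio, math, physics; column 1 is cs.
Long rows with student=stu011, subject=cs: max(791, 516) = 791.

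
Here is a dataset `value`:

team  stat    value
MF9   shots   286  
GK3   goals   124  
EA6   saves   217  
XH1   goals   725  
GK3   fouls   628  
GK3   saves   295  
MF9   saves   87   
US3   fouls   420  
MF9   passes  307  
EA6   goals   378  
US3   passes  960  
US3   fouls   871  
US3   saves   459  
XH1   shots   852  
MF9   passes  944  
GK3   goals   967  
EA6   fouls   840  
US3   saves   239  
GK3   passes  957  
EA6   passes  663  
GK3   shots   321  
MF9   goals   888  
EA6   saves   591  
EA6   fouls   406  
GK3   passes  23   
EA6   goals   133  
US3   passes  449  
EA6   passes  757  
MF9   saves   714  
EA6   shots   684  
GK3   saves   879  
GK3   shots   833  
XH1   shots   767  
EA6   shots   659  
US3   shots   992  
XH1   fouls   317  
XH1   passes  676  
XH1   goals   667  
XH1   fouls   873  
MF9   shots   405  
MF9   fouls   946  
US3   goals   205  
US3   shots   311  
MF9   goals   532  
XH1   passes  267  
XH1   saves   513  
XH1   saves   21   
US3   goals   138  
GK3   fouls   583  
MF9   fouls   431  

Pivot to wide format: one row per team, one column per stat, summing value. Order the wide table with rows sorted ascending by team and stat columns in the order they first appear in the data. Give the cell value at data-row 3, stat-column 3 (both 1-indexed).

801

With rows sorted ascending by team, row 3 is team=MF9. stat columns in first-appearance order: shots, goals, saves, fouls, passes; column 3 is saves.
Long rows with team=MF9, stat=saves: 87 + 714 = 801.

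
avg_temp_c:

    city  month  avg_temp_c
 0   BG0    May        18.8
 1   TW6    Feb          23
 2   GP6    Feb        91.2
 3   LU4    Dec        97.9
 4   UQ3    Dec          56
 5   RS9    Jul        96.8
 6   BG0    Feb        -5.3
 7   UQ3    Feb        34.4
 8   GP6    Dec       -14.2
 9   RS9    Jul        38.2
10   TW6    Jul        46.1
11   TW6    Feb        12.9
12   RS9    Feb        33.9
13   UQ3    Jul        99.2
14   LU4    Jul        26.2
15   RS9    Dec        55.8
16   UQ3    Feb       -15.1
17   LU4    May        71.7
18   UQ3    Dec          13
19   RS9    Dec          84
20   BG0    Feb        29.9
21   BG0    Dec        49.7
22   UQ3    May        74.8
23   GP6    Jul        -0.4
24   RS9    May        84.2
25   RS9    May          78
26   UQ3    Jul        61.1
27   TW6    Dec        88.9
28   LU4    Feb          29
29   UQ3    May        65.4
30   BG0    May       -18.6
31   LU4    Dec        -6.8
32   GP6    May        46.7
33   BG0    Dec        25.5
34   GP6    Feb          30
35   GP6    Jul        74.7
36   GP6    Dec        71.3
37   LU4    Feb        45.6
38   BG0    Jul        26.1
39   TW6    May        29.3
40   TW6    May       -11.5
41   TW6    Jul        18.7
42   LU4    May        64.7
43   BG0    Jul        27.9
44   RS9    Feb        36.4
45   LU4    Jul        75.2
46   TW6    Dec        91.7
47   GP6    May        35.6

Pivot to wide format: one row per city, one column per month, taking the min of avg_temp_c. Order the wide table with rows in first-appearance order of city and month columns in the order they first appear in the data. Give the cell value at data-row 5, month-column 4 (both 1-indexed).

With rows in first-appearance order of city, row 5 is city=UQ3. month columns in first-appearance order: May, Feb, Dec, Jul; column 4 is Jul.
Long rows with city=UQ3, month=Jul: min(99.2, 61.1) = 61.1.

61.1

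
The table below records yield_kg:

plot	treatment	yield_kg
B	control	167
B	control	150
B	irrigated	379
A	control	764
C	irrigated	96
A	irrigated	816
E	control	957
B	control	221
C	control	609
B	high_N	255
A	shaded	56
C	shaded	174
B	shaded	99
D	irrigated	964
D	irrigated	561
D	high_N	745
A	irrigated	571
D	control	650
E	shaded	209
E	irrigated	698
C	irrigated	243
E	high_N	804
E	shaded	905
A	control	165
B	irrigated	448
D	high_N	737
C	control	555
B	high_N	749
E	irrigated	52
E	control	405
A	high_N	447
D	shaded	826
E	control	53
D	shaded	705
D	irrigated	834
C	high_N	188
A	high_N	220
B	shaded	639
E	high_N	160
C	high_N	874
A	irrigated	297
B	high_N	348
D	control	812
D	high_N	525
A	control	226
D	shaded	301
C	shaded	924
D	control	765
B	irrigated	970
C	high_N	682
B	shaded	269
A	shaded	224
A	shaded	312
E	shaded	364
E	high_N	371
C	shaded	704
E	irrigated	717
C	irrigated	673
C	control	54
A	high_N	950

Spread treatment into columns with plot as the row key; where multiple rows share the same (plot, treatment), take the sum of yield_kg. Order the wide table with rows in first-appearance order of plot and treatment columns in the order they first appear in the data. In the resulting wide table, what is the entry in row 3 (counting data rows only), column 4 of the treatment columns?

1802

With rows in first-appearance order of plot, row 3 is plot=C. treatment columns in first-appearance order: control, irrigated, high_N, shaded; column 4 is shaded.
Long rows with plot=C, treatment=shaded: 174 + 924 + 704 = 1802.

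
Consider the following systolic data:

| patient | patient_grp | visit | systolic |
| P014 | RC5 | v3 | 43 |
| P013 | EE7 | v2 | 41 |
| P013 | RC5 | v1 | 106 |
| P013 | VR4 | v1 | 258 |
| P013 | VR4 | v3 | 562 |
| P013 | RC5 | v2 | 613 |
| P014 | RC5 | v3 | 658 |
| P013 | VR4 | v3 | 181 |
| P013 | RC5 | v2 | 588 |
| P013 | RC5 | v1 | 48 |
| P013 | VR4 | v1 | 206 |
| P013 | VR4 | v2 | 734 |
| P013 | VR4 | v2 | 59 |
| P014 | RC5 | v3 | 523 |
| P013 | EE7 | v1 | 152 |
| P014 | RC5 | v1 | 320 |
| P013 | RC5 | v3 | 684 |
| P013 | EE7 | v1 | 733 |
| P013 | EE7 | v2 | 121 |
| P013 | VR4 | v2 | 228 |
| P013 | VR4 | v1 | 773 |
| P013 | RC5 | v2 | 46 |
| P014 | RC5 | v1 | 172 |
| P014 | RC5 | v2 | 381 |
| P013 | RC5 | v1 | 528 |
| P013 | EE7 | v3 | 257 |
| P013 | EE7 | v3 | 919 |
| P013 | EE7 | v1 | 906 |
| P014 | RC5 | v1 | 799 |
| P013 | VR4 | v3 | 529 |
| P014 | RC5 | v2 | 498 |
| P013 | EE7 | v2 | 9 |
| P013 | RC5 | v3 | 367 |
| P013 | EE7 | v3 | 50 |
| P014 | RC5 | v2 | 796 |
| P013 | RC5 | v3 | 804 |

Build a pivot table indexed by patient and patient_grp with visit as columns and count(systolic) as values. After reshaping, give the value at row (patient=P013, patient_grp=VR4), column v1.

3

Rows with patient=P013, patient_grp=VR4 and visit=v1: systolic values are 258, 206, 773.
3 rows match — count = 3.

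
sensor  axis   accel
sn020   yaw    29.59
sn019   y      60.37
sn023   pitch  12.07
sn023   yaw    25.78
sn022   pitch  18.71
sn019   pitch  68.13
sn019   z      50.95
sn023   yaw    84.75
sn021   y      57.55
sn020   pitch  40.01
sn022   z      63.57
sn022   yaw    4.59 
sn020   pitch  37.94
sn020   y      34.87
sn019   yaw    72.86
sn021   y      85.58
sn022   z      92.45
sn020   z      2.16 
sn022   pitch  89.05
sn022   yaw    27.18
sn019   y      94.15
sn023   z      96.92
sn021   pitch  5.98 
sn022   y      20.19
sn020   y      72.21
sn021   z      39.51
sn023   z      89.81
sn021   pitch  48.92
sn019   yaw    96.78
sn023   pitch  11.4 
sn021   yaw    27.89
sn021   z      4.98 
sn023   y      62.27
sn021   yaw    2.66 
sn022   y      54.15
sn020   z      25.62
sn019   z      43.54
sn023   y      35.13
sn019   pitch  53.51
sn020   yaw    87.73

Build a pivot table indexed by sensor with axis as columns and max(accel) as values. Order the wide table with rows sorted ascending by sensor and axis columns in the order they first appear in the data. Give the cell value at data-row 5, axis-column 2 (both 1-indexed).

62.27

With rows sorted ascending by sensor, row 5 is sensor=sn023. axis columns in first-appearance order: yaw, y, pitch, z; column 2 is y.
Long rows with sensor=sn023, axis=y: max(62.27, 35.13) = 62.27.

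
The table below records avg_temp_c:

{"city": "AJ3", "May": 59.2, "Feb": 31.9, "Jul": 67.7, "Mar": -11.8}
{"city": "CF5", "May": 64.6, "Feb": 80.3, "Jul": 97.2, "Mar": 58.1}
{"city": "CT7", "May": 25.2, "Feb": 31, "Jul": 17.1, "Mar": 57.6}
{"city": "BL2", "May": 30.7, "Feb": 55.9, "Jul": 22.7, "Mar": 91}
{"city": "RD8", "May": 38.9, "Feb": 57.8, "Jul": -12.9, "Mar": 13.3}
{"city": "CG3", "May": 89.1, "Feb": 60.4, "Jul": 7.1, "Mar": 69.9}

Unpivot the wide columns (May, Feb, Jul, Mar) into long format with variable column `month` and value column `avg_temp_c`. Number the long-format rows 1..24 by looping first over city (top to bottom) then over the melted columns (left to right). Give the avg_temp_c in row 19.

24 rows total (6 × 4). Row 19: index ⌊(19-1)/4⌋ = 4 into city → RD8; (19-1) mod 4 = 2 into the melted columns → Jul.
So row 19 is (RD8, Jul, -12.9); avg_temp_c = -12.9.

-12.9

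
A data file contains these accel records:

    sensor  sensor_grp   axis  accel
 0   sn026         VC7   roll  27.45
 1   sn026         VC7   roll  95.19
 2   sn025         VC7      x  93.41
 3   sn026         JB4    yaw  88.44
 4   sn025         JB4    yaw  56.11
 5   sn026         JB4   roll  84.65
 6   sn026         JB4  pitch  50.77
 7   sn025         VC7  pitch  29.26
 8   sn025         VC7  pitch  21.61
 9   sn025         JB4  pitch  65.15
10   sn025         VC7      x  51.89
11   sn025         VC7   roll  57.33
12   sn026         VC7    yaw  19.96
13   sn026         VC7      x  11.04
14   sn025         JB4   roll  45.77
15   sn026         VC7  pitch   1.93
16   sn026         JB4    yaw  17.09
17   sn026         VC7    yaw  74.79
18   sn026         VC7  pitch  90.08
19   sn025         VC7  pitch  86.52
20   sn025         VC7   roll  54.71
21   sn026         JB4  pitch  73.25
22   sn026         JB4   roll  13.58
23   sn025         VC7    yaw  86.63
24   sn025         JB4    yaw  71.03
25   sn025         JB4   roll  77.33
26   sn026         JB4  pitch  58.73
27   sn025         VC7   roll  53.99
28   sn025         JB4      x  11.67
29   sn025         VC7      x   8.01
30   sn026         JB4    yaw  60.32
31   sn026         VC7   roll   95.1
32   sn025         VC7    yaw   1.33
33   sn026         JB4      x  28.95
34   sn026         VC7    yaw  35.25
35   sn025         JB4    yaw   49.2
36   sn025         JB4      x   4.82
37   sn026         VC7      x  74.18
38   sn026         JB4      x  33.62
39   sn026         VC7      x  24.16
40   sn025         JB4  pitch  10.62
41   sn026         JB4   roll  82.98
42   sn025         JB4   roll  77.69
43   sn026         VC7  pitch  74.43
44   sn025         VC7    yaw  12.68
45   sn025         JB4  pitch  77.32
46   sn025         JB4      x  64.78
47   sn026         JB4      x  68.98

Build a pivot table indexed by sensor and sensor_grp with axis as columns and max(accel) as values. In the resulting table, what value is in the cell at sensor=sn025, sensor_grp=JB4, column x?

Rows with sensor=sn025, sensor_grp=JB4 and axis=x: accel values are 11.67, 4.82, 64.78.
max(11.67, 4.82, 64.78) = 64.78.

64.78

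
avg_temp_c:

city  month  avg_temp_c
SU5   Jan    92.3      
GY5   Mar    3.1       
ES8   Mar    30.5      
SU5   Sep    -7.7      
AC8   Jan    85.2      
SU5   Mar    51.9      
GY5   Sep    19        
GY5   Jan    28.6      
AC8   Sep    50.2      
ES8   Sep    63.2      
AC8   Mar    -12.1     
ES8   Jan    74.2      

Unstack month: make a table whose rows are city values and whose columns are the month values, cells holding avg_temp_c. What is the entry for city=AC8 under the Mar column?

-12.1

Wide layout: rows indexed by city, columns are the 3 distinct month values (Jan, Mar, Sep).
Cell (city=AC8, month=Mar) draws from the long row where city=AC8 and month=Mar, which has avg_temp_c=-12.1.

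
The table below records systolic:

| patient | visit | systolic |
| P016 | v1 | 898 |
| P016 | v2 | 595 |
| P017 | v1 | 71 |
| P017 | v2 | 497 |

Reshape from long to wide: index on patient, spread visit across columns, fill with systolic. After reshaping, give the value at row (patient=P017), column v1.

Wide layout: rows indexed by patient, columns are the 2 distinct visit values (v1, v2).
Cell (patient=P017, visit=v1) draws from the long row where patient=P017 and visit=v1, which has systolic=71.

71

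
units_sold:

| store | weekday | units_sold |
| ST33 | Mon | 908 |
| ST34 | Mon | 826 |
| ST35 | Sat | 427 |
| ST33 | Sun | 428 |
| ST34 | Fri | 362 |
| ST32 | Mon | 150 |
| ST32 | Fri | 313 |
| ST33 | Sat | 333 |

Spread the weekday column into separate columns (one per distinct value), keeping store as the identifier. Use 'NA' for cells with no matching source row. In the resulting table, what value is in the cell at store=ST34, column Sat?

No long-format row has store=ST34 and weekday=Sat, so the cell is NA.

NA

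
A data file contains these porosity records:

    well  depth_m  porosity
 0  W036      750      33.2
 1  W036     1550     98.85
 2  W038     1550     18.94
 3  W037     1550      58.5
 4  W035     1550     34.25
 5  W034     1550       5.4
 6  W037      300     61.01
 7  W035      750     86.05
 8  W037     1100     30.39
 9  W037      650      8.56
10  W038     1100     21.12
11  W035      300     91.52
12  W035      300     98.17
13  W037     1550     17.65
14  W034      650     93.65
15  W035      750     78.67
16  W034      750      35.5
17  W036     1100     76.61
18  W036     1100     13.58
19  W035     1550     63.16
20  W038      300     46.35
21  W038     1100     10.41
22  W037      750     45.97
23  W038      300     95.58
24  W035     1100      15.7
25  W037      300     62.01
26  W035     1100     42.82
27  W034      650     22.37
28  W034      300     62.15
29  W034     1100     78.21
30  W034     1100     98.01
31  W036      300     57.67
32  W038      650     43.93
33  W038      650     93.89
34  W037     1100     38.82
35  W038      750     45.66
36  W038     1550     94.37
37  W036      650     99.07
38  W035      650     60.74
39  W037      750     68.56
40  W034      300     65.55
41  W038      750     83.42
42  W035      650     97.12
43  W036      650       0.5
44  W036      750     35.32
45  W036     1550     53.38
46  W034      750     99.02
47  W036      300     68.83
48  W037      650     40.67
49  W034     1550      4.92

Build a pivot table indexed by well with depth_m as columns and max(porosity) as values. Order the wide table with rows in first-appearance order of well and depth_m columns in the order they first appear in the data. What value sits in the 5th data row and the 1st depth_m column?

With rows in first-appearance order of well, row 5 is well=W034. depth_m columns in first-appearance order: 750, 1550, 300, 1100, 650; column 1 is 750.
Long rows with well=W034, depth_m=750: max(35.5, 99.02) = 99.02.

99.02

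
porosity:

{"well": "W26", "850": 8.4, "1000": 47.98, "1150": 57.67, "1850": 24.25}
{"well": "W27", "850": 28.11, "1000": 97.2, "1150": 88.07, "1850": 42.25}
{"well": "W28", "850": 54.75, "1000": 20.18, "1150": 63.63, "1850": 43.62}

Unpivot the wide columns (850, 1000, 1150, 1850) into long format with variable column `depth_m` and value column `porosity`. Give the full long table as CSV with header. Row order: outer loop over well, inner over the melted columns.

Each (well, column) pair becomes one row: 3 × 4 = 12 rows.
For example, (W26, 850) → porosity=8.4.

well,depth_m,porosity
W26,850,8.4
W26,1000,47.98
W26,1150,57.67
W26,1850,24.25
W27,850,28.11
W27,1000,97.2
W27,1150,88.07
W27,1850,42.25
W28,850,54.75
W28,1000,20.18
W28,1150,63.63
W28,1850,43.62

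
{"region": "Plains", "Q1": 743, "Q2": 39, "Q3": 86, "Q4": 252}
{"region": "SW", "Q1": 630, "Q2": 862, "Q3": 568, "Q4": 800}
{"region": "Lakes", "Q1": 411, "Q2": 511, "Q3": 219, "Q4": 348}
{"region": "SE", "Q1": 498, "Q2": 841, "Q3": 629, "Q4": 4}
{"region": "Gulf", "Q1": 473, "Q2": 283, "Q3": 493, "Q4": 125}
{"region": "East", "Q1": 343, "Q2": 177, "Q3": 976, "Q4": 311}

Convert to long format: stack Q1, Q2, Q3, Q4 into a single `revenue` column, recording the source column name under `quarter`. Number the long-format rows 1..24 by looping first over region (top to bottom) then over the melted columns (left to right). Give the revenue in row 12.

24 rows total (6 × 4). Row 12: index ⌊(12-1)/4⌋ = 2 into region → Lakes; (12-1) mod 4 = 3 into the melted columns → Q4.
So row 12 is (Lakes, Q4, 348); revenue = 348.

348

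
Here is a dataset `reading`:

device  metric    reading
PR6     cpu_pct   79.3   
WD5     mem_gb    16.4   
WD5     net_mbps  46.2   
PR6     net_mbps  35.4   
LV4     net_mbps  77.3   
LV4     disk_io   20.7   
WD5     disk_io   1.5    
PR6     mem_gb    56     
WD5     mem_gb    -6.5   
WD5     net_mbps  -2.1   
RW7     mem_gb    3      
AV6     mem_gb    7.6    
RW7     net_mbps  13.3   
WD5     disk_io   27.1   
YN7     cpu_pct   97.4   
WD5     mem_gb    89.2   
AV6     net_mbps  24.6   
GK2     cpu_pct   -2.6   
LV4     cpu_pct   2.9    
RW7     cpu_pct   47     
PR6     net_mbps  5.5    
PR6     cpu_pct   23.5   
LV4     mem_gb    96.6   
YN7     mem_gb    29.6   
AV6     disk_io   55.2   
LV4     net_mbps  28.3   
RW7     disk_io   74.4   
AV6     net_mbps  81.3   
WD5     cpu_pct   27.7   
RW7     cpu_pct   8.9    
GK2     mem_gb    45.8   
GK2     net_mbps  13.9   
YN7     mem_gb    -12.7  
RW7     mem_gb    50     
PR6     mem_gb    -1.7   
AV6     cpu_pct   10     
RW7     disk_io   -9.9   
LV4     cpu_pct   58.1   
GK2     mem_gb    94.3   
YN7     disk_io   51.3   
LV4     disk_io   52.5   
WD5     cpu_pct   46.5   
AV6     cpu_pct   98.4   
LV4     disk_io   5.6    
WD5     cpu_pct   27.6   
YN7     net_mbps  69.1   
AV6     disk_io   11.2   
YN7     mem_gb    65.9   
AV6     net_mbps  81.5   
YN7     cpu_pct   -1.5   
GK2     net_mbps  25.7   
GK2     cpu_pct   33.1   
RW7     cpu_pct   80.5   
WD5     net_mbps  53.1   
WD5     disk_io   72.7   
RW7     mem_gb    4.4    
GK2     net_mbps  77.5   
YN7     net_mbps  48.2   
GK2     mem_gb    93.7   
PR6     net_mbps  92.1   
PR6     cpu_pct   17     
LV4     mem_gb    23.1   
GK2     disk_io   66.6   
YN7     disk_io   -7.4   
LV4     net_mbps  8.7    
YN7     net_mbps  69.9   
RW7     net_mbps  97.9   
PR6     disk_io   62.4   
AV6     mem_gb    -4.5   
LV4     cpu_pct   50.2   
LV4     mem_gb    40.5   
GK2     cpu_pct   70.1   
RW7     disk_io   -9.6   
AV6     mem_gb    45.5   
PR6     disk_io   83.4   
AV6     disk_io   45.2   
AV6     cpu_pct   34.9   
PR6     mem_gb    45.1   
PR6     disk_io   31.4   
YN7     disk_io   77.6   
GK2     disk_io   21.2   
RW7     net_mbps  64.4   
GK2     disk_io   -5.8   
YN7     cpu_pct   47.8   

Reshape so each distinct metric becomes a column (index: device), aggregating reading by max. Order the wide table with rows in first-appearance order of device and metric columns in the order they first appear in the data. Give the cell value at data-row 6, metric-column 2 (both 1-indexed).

65.9

With rows in first-appearance order of device, row 6 is device=YN7. metric columns in first-appearance order: cpu_pct, mem_gb, net_mbps, disk_io; column 2 is mem_gb.
Long rows with device=YN7, metric=mem_gb: max(29.6, -12.7, 65.9) = 65.9.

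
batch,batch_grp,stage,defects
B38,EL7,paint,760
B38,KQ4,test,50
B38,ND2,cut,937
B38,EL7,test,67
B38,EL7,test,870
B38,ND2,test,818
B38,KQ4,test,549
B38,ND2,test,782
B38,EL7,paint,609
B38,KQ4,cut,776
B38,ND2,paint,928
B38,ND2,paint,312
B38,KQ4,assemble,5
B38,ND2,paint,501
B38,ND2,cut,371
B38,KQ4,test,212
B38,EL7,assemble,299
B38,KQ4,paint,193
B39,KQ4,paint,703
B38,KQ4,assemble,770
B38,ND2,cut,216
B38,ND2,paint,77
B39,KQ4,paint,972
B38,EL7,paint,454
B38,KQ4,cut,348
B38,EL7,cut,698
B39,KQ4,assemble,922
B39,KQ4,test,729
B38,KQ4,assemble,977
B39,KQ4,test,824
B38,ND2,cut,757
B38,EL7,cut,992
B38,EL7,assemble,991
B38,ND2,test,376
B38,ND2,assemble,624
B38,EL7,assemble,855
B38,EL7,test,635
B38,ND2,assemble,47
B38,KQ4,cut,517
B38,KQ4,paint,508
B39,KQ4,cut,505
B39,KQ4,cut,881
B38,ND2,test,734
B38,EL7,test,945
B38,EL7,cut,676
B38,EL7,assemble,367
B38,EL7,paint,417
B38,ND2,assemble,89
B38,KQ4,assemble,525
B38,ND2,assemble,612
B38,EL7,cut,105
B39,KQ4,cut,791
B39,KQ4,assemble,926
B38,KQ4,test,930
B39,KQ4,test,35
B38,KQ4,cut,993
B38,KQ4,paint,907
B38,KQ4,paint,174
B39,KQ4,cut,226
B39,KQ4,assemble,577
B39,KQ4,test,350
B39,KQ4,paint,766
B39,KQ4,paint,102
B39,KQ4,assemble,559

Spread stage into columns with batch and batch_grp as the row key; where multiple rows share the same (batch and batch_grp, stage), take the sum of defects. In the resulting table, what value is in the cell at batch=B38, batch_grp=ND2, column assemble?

1372

Rows with batch=B38, batch_grp=ND2 and stage=assemble: defects values are 624, 47, 89, 612.
624 + 47 + 89 + 612 = 1372.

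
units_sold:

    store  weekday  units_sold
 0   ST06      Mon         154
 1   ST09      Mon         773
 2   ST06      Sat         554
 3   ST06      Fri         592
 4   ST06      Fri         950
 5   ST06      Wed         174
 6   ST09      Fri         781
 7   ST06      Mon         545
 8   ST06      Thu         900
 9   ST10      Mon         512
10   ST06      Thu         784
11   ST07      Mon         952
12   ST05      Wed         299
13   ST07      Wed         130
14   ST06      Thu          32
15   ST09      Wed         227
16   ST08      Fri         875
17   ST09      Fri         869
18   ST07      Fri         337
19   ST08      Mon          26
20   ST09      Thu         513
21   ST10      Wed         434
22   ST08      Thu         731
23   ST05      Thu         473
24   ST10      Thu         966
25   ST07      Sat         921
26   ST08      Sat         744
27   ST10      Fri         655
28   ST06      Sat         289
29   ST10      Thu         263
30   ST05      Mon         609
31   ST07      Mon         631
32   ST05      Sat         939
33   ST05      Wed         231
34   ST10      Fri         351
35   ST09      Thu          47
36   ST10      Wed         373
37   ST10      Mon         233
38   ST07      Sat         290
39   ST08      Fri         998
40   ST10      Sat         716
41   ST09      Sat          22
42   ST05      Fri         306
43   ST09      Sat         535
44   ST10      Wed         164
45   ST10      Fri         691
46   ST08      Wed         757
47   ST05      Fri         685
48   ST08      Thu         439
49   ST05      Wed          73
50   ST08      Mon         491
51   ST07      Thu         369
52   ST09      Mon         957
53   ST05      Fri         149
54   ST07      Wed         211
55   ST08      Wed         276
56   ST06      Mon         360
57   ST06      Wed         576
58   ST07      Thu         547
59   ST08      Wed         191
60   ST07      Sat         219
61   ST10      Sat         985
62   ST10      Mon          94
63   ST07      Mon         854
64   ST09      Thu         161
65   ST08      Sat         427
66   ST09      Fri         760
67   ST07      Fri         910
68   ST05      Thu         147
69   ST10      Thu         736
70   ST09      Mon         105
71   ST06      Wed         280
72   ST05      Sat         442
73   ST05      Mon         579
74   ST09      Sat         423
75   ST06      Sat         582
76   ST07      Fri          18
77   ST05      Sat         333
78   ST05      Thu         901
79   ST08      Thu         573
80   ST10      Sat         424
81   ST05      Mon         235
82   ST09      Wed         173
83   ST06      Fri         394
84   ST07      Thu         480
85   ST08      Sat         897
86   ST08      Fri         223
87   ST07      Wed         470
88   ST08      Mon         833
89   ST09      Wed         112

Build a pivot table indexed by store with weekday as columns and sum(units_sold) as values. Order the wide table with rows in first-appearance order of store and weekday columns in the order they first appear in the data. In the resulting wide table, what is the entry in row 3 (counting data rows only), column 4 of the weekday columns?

With rows in first-appearance order of store, row 3 is store=ST10. weekday columns in first-appearance order: Mon, Sat, Fri, Wed, Thu; column 4 is Wed.
Long rows with store=ST10, weekday=Wed: 434 + 373 + 164 = 971.

971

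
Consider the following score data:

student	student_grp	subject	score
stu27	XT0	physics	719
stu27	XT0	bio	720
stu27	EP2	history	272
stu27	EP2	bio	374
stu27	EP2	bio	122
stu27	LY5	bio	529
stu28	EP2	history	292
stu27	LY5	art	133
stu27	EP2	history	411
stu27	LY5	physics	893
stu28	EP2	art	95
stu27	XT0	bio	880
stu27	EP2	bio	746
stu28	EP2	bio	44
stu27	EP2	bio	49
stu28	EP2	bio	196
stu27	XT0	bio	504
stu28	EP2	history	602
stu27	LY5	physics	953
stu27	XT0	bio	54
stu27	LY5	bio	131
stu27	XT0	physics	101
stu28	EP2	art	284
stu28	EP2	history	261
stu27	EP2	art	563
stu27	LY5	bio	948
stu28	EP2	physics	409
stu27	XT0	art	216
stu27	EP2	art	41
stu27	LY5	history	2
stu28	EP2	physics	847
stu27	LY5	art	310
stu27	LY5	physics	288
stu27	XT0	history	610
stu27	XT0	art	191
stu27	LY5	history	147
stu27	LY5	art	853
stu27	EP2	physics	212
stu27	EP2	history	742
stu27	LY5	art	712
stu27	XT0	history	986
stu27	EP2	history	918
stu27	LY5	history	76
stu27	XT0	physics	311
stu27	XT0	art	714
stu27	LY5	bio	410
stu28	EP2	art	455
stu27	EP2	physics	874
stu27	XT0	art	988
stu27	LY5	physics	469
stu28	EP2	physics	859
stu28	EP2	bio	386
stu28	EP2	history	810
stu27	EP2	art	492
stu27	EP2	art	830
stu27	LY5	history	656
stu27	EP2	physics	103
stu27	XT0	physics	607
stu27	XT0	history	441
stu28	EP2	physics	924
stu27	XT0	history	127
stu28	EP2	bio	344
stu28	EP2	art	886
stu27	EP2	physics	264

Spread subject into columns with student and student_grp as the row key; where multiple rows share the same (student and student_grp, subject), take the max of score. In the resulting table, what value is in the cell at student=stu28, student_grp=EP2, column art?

Rows with student=stu28, student_grp=EP2 and subject=art: score values are 95, 284, 455, 886.
max(95, 284, 455, 886) = 886.

886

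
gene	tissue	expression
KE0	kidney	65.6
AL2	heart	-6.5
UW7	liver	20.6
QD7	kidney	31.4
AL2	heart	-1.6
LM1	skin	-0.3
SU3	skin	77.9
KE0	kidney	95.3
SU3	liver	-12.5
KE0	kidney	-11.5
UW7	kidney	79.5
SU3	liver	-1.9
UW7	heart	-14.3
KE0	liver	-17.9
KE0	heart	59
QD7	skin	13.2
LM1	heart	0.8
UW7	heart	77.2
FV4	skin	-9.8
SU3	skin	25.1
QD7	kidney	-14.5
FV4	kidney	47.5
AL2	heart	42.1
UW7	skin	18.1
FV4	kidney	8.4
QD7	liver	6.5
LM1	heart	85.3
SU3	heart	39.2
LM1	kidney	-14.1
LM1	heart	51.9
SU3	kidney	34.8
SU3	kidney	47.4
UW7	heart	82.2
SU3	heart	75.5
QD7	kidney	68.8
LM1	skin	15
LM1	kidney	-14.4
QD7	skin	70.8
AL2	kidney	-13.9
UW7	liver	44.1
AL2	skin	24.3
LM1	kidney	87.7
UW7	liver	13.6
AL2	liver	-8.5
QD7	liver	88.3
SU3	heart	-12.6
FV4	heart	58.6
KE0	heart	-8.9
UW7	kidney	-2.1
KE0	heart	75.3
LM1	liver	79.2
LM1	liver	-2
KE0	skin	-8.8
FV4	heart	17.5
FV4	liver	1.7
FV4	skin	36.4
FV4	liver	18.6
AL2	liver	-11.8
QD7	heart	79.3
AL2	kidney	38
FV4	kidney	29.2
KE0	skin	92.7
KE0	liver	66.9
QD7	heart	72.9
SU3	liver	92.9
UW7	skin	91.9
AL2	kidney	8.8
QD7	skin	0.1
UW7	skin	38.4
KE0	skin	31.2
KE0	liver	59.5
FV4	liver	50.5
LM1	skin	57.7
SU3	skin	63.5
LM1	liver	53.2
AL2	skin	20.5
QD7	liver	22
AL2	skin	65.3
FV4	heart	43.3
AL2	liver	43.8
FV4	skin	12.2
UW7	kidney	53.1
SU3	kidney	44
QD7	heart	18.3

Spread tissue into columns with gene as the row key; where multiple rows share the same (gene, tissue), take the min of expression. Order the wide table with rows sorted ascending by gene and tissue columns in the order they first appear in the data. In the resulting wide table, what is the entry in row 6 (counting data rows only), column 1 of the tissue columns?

With rows sorted ascending by gene, row 6 is gene=SU3. tissue columns in first-appearance order: kidney, heart, liver, skin; column 1 is kidney.
Long rows with gene=SU3, tissue=kidney: min(34.8, 47.4, 44) = 34.8.

34.8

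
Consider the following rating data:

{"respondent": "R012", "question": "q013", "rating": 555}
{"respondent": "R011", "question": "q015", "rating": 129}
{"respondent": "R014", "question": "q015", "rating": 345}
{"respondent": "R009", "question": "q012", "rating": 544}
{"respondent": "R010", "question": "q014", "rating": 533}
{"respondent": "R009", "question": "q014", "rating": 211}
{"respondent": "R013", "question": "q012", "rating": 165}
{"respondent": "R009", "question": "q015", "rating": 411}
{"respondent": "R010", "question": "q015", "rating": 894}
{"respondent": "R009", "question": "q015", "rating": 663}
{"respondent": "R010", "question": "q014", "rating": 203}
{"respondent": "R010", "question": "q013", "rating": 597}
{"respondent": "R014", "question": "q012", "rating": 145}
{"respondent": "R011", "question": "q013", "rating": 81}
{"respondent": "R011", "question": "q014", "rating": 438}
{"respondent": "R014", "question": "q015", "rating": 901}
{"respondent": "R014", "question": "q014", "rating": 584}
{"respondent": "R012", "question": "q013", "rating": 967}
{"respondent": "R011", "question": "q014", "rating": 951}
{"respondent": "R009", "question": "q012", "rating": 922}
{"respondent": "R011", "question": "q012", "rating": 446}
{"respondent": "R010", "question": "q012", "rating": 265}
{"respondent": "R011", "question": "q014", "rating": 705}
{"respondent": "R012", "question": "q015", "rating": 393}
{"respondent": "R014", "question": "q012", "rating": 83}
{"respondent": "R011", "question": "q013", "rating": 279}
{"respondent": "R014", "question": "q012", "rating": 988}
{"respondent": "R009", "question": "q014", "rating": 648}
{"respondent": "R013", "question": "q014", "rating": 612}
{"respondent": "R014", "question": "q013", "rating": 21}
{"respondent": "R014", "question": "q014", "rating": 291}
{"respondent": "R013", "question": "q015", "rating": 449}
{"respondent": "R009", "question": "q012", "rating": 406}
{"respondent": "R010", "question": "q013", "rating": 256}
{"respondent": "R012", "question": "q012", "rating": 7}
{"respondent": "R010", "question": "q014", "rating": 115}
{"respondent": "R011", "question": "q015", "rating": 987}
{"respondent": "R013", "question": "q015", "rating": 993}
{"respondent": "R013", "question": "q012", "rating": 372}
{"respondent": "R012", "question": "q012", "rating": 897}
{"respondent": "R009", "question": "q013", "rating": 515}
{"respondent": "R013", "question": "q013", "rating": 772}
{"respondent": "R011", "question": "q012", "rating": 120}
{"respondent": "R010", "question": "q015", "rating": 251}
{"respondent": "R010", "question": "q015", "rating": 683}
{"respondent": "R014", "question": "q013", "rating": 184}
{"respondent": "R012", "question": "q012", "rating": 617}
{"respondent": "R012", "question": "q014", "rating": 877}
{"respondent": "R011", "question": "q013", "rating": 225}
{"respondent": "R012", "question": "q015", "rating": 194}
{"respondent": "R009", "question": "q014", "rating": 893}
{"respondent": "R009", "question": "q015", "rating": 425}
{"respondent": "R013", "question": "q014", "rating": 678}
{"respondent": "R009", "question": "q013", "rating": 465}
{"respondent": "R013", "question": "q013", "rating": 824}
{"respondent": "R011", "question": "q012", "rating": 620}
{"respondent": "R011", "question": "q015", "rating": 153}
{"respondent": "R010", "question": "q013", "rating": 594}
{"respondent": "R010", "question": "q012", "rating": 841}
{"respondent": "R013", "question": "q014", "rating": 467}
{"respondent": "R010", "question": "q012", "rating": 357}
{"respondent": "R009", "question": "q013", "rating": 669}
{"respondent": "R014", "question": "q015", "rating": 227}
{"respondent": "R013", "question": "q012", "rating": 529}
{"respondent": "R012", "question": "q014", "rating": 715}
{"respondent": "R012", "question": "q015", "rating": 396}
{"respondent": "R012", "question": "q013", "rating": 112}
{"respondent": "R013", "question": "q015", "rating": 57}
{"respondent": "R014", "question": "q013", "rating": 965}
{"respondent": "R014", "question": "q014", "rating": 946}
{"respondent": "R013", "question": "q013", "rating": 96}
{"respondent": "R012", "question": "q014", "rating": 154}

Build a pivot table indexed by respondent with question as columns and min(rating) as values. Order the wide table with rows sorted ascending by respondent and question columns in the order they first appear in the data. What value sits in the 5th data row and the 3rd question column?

With rows sorted ascending by respondent, row 5 is respondent=R013. question columns in first-appearance order: q013, q015, q012, q014; column 3 is q012.
Long rows with respondent=R013, question=q012: min(165, 372, 529) = 165.

165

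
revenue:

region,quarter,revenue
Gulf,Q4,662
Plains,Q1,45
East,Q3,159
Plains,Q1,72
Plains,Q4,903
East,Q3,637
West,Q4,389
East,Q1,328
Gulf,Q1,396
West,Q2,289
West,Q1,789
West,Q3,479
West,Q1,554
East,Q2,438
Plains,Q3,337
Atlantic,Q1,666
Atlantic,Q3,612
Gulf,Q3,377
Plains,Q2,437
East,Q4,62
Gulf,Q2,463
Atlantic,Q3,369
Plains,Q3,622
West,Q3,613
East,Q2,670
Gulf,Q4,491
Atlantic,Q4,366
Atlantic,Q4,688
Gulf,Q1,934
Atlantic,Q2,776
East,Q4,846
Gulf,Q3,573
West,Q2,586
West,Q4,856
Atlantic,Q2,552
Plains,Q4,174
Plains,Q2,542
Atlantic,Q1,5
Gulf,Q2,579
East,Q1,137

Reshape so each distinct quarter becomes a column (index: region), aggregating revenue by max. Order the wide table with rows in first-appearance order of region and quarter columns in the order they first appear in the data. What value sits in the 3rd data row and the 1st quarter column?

846

With rows in first-appearance order of region, row 3 is region=East. quarter columns in first-appearance order: Q4, Q1, Q3, Q2; column 1 is Q4.
Long rows with region=East, quarter=Q4: max(62, 846) = 846.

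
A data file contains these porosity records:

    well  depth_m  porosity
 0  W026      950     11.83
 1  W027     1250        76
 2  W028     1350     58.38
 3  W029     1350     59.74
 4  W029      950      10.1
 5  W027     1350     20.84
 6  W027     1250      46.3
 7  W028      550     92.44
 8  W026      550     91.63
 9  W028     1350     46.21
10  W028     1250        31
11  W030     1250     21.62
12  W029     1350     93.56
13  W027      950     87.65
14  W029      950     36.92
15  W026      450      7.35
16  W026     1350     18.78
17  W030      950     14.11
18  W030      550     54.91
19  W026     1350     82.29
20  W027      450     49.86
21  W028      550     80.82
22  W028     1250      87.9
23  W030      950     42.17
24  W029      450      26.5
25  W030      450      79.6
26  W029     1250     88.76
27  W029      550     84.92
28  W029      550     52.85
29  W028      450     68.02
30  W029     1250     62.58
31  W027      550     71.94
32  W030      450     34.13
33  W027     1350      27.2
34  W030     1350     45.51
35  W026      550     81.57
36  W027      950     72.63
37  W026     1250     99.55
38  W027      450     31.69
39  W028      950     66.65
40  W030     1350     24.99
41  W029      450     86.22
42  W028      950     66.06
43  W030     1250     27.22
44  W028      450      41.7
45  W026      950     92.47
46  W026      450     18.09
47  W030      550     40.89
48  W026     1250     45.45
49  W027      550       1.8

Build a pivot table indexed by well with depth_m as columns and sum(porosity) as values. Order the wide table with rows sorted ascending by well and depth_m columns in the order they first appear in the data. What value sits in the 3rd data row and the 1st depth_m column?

With rows sorted ascending by well, row 3 is well=W028. depth_m columns in first-appearance order: 950, 1250, 1350, 550, 450; column 1 is 950.
Long rows with well=W028, depth_m=950: 66.65 + 66.06 = 132.71.

132.71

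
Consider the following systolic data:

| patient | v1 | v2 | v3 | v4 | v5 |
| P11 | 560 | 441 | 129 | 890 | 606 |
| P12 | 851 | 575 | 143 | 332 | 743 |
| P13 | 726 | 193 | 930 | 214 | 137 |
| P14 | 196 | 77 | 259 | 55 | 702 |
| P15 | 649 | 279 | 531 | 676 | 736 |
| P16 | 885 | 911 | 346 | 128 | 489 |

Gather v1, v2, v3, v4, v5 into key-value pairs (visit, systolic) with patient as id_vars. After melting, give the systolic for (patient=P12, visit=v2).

575

Unpivoting turns each (patient, wide-column) pair into one long row.
The wide cell at row P12, column v2 holds 575, so the long row (P12, v2) has systolic=575.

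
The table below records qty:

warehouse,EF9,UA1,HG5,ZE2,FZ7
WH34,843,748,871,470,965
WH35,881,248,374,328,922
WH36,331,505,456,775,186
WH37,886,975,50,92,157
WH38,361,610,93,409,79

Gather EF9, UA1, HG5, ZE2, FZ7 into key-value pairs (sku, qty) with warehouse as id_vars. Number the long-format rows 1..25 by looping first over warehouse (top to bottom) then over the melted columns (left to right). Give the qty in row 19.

25 rows total (5 × 5). Row 19: index ⌊(19-1)/5⌋ = 3 into warehouse → WH37; (19-1) mod 5 = 3 into the melted columns → ZE2.
So row 19 is (WH37, ZE2, 92); qty = 92.

92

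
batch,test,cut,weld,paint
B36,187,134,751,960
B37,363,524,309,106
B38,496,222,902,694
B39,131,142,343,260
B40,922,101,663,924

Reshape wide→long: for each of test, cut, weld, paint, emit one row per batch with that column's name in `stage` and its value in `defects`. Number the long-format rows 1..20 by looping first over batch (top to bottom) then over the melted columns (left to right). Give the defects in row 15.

343

20 rows total (5 × 4). Row 15: index ⌊(15-1)/4⌋ = 3 into batch → B39; (15-1) mod 4 = 2 into the melted columns → weld.
So row 15 is (B39, weld, 343); defects = 343.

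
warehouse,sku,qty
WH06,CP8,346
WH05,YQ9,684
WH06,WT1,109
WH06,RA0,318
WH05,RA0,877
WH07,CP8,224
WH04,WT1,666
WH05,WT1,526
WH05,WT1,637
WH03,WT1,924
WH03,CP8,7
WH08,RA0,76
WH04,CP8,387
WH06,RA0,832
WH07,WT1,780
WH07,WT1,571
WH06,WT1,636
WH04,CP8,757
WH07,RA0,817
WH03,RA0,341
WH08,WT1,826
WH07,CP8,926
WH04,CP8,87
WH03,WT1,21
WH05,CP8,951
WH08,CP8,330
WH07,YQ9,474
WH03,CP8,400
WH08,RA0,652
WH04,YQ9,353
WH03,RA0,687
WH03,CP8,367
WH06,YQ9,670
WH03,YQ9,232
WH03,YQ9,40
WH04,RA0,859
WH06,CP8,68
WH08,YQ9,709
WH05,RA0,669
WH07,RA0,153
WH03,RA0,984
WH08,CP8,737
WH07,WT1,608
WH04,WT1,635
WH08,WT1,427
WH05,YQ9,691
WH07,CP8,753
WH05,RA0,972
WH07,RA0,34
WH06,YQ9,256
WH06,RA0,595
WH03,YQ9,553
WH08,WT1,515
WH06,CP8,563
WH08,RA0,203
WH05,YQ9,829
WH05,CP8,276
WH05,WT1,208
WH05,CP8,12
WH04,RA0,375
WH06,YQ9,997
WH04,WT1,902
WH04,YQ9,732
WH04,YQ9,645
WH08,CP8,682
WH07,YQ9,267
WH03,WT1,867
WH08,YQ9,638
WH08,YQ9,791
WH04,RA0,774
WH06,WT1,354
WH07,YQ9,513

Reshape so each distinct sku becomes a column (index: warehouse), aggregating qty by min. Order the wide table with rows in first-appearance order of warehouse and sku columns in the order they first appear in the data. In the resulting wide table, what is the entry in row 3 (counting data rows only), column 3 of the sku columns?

571

With rows in first-appearance order of warehouse, row 3 is warehouse=WH07. sku columns in first-appearance order: CP8, YQ9, WT1, RA0; column 3 is WT1.
Long rows with warehouse=WH07, sku=WT1: min(780, 571, 608) = 571.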